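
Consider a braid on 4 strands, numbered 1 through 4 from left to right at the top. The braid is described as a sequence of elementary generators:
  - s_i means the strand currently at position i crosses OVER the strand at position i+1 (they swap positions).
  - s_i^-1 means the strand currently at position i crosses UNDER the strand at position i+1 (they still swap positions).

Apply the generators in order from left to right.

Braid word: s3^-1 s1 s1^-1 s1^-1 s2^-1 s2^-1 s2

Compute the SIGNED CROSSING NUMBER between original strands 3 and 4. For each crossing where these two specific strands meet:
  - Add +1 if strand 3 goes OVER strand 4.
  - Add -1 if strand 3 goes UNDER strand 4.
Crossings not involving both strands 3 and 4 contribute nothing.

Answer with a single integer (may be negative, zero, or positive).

Gen 1: 3 under 4. Both 3&4? yes. Contrib: -1. Sum: -1
Gen 2: crossing 1x2. Both 3&4? no. Sum: -1
Gen 3: crossing 2x1. Both 3&4? no. Sum: -1
Gen 4: crossing 1x2. Both 3&4? no. Sum: -1
Gen 5: crossing 1x4. Both 3&4? no. Sum: -1
Gen 6: crossing 4x1. Both 3&4? no. Sum: -1
Gen 7: crossing 1x4. Both 3&4? no. Sum: -1

Answer: -1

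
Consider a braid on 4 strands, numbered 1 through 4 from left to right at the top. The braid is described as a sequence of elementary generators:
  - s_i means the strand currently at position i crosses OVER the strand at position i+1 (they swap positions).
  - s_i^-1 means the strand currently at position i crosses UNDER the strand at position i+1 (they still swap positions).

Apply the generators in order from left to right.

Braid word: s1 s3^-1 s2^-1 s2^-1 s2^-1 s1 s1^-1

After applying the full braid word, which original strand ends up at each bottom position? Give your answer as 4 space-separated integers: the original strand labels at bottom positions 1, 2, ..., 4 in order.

Answer: 2 4 1 3

Derivation:
Gen 1 (s1): strand 1 crosses over strand 2. Perm now: [2 1 3 4]
Gen 2 (s3^-1): strand 3 crosses under strand 4. Perm now: [2 1 4 3]
Gen 3 (s2^-1): strand 1 crosses under strand 4. Perm now: [2 4 1 3]
Gen 4 (s2^-1): strand 4 crosses under strand 1. Perm now: [2 1 4 3]
Gen 5 (s2^-1): strand 1 crosses under strand 4. Perm now: [2 4 1 3]
Gen 6 (s1): strand 2 crosses over strand 4. Perm now: [4 2 1 3]
Gen 7 (s1^-1): strand 4 crosses under strand 2. Perm now: [2 4 1 3]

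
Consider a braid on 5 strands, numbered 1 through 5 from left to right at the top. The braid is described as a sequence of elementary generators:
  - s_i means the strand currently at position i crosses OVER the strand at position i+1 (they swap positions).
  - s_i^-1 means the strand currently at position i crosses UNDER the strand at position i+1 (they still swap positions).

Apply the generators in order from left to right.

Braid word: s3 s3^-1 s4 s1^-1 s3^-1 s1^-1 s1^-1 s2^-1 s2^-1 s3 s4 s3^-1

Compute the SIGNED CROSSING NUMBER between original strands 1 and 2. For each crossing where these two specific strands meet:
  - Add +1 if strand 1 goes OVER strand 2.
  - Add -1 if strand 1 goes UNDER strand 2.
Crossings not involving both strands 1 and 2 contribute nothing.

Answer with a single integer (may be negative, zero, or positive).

Gen 1: crossing 3x4. Both 1&2? no. Sum: 0
Gen 2: crossing 4x3. Both 1&2? no. Sum: 0
Gen 3: crossing 4x5. Both 1&2? no. Sum: 0
Gen 4: 1 under 2. Both 1&2? yes. Contrib: -1. Sum: -1
Gen 5: crossing 3x5. Both 1&2? no. Sum: -1
Gen 6: 2 under 1. Both 1&2? yes. Contrib: +1. Sum: 0
Gen 7: 1 under 2. Both 1&2? yes. Contrib: -1. Sum: -1
Gen 8: crossing 1x5. Both 1&2? no. Sum: -1
Gen 9: crossing 5x1. Both 1&2? no. Sum: -1
Gen 10: crossing 5x3. Both 1&2? no. Sum: -1
Gen 11: crossing 5x4. Both 1&2? no. Sum: -1
Gen 12: crossing 3x4. Both 1&2? no. Sum: -1

Answer: -1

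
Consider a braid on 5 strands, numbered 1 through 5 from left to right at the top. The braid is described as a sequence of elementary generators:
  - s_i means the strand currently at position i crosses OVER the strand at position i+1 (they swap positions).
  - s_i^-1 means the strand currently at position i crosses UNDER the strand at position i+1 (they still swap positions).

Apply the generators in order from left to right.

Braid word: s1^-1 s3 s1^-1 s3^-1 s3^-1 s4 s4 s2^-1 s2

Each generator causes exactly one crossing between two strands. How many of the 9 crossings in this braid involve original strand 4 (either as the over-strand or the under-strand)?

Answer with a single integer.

Gen 1: crossing 1x2. Involves strand 4? no. Count so far: 0
Gen 2: crossing 3x4. Involves strand 4? yes. Count so far: 1
Gen 3: crossing 2x1. Involves strand 4? no. Count so far: 1
Gen 4: crossing 4x3. Involves strand 4? yes. Count so far: 2
Gen 5: crossing 3x4. Involves strand 4? yes. Count so far: 3
Gen 6: crossing 3x5. Involves strand 4? no. Count so far: 3
Gen 7: crossing 5x3. Involves strand 4? no. Count so far: 3
Gen 8: crossing 2x4. Involves strand 4? yes. Count so far: 4
Gen 9: crossing 4x2. Involves strand 4? yes. Count so far: 5

Answer: 5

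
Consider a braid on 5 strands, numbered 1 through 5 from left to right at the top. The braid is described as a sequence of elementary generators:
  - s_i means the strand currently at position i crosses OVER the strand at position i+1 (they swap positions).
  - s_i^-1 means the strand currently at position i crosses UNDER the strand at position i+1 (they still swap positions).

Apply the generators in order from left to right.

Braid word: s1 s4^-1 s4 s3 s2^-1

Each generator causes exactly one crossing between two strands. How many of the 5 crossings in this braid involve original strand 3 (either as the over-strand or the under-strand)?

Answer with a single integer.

Answer: 1

Derivation:
Gen 1: crossing 1x2. Involves strand 3? no. Count so far: 0
Gen 2: crossing 4x5. Involves strand 3? no. Count so far: 0
Gen 3: crossing 5x4. Involves strand 3? no. Count so far: 0
Gen 4: crossing 3x4. Involves strand 3? yes. Count so far: 1
Gen 5: crossing 1x4. Involves strand 3? no. Count so far: 1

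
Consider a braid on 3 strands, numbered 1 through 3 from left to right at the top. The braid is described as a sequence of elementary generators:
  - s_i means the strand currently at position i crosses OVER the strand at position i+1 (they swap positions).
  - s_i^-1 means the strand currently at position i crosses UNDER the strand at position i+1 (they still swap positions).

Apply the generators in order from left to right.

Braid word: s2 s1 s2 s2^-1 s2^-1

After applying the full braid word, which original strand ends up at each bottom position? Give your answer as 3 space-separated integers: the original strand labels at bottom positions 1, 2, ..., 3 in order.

Gen 1 (s2): strand 2 crosses over strand 3. Perm now: [1 3 2]
Gen 2 (s1): strand 1 crosses over strand 3. Perm now: [3 1 2]
Gen 3 (s2): strand 1 crosses over strand 2. Perm now: [3 2 1]
Gen 4 (s2^-1): strand 2 crosses under strand 1. Perm now: [3 1 2]
Gen 5 (s2^-1): strand 1 crosses under strand 2. Perm now: [3 2 1]

Answer: 3 2 1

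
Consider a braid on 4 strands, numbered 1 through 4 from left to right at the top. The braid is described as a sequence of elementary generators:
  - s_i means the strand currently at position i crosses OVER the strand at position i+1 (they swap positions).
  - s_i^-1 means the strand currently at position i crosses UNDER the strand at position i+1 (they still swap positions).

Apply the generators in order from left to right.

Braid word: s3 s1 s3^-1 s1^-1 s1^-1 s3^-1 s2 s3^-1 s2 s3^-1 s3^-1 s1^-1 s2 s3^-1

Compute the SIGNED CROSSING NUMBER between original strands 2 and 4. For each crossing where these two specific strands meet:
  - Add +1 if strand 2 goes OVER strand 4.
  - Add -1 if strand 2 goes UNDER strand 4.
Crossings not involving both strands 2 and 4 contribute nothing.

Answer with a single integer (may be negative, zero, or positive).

Gen 1: crossing 3x4. Both 2&4? no. Sum: 0
Gen 2: crossing 1x2. Both 2&4? no. Sum: 0
Gen 3: crossing 4x3. Both 2&4? no. Sum: 0
Gen 4: crossing 2x1. Both 2&4? no. Sum: 0
Gen 5: crossing 1x2. Both 2&4? no. Sum: 0
Gen 6: crossing 3x4. Both 2&4? no. Sum: 0
Gen 7: crossing 1x4. Both 2&4? no. Sum: 0
Gen 8: crossing 1x3. Both 2&4? no. Sum: 0
Gen 9: crossing 4x3. Both 2&4? no. Sum: 0
Gen 10: crossing 4x1. Both 2&4? no. Sum: 0
Gen 11: crossing 1x4. Both 2&4? no. Sum: 0
Gen 12: crossing 2x3. Both 2&4? no. Sum: 0
Gen 13: 2 over 4. Both 2&4? yes. Contrib: +1. Sum: 1
Gen 14: crossing 2x1. Both 2&4? no. Sum: 1

Answer: 1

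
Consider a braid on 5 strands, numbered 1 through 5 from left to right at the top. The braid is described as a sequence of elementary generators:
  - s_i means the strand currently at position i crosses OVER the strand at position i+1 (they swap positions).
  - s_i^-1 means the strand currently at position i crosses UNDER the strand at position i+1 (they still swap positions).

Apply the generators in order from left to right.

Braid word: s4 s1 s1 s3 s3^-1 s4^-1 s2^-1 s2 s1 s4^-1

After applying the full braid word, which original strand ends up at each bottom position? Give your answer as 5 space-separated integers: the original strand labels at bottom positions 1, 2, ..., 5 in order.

Gen 1 (s4): strand 4 crosses over strand 5. Perm now: [1 2 3 5 4]
Gen 2 (s1): strand 1 crosses over strand 2. Perm now: [2 1 3 5 4]
Gen 3 (s1): strand 2 crosses over strand 1. Perm now: [1 2 3 5 4]
Gen 4 (s3): strand 3 crosses over strand 5. Perm now: [1 2 5 3 4]
Gen 5 (s3^-1): strand 5 crosses under strand 3. Perm now: [1 2 3 5 4]
Gen 6 (s4^-1): strand 5 crosses under strand 4. Perm now: [1 2 3 4 5]
Gen 7 (s2^-1): strand 2 crosses under strand 3. Perm now: [1 3 2 4 5]
Gen 8 (s2): strand 3 crosses over strand 2. Perm now: [1 2 3 4 5]
Gen 9 (s1): strand 1 crosses over strand 2. Perm now: [2 1 3 4 5]
Gen 10 (s4^-1): strand 4 crosses under strand 5. Perm now: [2 1 3 5 4]

Answer: 2 1 3 5 4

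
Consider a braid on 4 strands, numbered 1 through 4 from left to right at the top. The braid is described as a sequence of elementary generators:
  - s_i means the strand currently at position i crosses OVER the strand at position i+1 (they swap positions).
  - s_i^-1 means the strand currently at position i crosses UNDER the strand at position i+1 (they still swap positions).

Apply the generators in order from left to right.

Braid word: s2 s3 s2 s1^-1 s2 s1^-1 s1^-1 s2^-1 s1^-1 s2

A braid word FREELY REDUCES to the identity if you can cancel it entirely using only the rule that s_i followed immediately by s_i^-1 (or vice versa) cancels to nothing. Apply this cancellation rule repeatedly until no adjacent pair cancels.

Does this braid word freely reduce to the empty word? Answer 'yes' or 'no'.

Gen 1 (s2): push. Stack: [s2]
Gen 2 (s3): push. Stack: [s2 s3]
Gen 3 (s2): push. Stack: [s2 s3 s2]
Gen 4 (s1^-1): push. Stack: [s2 s3 s2 s1^-1]
Gen 5 (s2): push. Stack: [s2 s3 s2 s1^-1 s2]
Gen 6 (s1^-1): push. Stack: [s2 s3 s2 s1^-1 s2 s1^-1]
Gen 7 (s1^-1): push. Stack: [s2 s3 s2 s1^-1 s2 s1^-1 s1^-1]
Gen 8 (s2^-1): push. Stack: [s2 s3 s2 s1^-1 s2 s1^-1 s1^-1 s2^-1]
Gen 9 (s1^-1): push. Stack: [s2 s3 s2 s1^-1 s2 s1^-1 s1^-1 s2^-1 s1^-1]
Gen 10 (s2): push. Stack: [s2 s3 s2 s1^-1 s2 s1^-1 s1^-1 s2^-1 s1^-1 s2]
Reduced word: s2 s3 s2 s1^-1 s2 s1^-1 s1^-1 s2^-1 s1^-1 s2

Answer: no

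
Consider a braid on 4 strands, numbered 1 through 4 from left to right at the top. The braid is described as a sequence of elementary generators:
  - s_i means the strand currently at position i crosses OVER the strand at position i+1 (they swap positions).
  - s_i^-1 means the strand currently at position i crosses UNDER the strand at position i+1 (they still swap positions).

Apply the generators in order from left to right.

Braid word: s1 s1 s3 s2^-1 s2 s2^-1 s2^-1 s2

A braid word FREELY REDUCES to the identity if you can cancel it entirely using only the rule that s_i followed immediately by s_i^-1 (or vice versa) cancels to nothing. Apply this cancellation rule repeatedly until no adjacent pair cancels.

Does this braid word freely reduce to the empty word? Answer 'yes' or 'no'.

Answer: no

Derivation:
Gen 1 (s1): push. Stack: [s1]
Gen 2 (s1): push. Stack: [s1 s1]
Gen 3 (s3): push. Stack: [s1 s1 s3]
Gen 4 (s2^-1): push. Stack: [s1 s1 s3 s2^-1]
Gen 5 (s2): cancels prior s2^-1. Stack: [s1 s1 s3]
Gen 6 (s2^-1): push. Stack: [s1 s1 s3 s2^-1]
Gen 7 (s2^-1): push. Stack: [s1 s1 s3 s2^-1 s2^-1]
Gen 8 (s2): cancels prior s2^-1. Stack: [s1 s1 s3 s2^-1]
Reduced word: s1 s1 s3 s2^-1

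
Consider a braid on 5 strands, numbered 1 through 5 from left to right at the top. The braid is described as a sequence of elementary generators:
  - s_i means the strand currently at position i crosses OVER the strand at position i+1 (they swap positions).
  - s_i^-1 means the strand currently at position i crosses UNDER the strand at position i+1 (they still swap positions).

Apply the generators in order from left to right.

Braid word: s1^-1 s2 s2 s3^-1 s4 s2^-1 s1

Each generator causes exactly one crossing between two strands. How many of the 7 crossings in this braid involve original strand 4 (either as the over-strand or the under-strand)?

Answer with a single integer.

Answer: 3

Derivation:
Gen 1: crossing 1x2. Involves strand 4? no. Count so far: 0
Gen 2: crossing 1x3. Involves strand 4? no. Count so far: 0
Gen 3: crossing 3x1. Involves strand 4? no. Count so far: 0
Gen 4: crossing 3x4. Involves strand 4? yes. Count so far: 1
Gen 5: crossing 3x5. Involves strand 4? no. Count so far: 1
Gen 6: crossing 1x4. Involves strand 4? yes. Count so far: 2
Gen 7: crossing 2x4. Involves strand 4? yes. Count so far: 3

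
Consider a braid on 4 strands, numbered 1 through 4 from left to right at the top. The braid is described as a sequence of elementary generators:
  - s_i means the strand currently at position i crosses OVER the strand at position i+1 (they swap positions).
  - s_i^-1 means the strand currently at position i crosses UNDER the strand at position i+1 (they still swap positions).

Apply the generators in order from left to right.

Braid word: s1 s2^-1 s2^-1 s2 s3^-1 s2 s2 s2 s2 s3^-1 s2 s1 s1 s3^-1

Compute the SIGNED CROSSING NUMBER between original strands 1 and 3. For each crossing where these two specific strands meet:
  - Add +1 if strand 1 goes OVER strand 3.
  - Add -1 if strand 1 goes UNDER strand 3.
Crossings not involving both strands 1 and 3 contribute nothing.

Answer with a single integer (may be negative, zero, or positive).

Gen 1: crossing 1x2. Both 1&3? no. Sum: 0
Gen 2: 1 under 3. Both 1&3? yes. Contrib: -1. Sum: -1
Gen 3: 3 under 1. Both 1&3? yes. Contrib: +1. Sum: 0
Gen 4: 1 over 3. Both 1&3? yes. Contrib: +1. Sum: 1
Gen 5: crossing 1x4. Both 1&3? no. Sum: 1
Gen 6: crossing 3x4. Both 1&3? no. Sum: 1
Gen 7: crossing 4x3. Both 1&3? no. Sum: 1
Gen 8: crossing 3x4. Both 1&3? no. Sum: 1
Gen 9: crossing 4x3. Both 1&3? no. Sum: 1
Gen 10: crossing 4x1. Both 1&3? no. Sum: 1
Gen 11: 3 over 1. Both 1&3? yes. Contrib: -1. Sum: 0
Gen 12: crossing 2x1. Both 1&3? no. Sum: 0
Gen 13: crossing 1x2. Both 1&3? no. Sum: 0
Gen 14: crossing 3x4. Both 1&3? no. Sum: 0

Answer: 0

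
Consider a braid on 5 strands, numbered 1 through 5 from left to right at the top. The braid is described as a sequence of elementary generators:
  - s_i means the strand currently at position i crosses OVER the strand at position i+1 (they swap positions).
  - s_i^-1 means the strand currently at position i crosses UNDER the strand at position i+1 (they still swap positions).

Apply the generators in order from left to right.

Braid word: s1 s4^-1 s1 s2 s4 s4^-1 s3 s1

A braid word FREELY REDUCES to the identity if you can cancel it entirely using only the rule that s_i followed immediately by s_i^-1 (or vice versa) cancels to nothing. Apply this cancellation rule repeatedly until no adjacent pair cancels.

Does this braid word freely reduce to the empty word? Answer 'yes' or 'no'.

Answer: no

Derivation:
Gen 1 (s1): push. Stack: [s1]
Gen 2 (s4^-1): push. Stack: [s1 s4^-1]
Gen 3 (s1): push. Stack: [s1 s4^-1 s1]
Gen 4 (s2): push. Stack: [s1 s4^-1 s1 s2]
Gen 5 (s4): push. Stack: [s1 s4^-1 s1 s2 s4]
Gen 6 (s4^-1): cancels prior s4. Stack: [s1 s4^-1 s1 s2]
Gen 7 (s3): push. Stack: [s1 s4^-1 s1 s2 s3]
Gen 8 (s1): push. Stack: [s1 s4^-1 s1 s2 s3 s1]
Reduced word: s1 s4^-1 s1 s2 s3 s1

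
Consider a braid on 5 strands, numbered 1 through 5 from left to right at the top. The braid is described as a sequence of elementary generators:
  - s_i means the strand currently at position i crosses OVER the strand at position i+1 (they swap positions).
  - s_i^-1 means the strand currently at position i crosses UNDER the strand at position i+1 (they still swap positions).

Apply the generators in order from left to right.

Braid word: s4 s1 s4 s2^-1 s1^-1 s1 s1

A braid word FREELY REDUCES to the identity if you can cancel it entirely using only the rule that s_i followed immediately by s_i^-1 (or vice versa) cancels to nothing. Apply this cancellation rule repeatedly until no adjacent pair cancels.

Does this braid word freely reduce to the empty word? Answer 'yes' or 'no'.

Answer: no

Derivation:
Gen 1 (s4): push. Stack: [s4]
Gen 2 (s1): push. Stack: [s4 s1]
Gen 3 (s4): push. Stack: [s4 s1 s4]
Gen 4 (s2^-1): push. Stack: [s4 s1 s4 s2^-1]
Gen 5 (s1^-1): push. Stack: [s4 s1 s4 s2^-1 s1^-1]
Gen 6 (s1): cancels prior s1^-1. Stack: [s4 s1 s4 s2^-1]
Gen 7 (s1): push. Stack: [s4 s1 s4 s2^-1 s1]
Reduced word: s4 s1 s4 s2^-1 s1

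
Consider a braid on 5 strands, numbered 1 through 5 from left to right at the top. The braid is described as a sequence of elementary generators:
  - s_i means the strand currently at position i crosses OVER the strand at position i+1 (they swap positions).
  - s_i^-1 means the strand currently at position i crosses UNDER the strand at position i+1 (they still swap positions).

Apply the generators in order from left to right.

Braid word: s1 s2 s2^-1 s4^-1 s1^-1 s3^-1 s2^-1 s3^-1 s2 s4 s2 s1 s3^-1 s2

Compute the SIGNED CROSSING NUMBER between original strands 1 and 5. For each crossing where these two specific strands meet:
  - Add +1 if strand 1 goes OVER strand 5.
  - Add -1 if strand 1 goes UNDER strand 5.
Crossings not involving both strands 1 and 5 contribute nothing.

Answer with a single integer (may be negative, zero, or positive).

Gen 1: crossing 1x2. Both 1&5? no. Sum: 0
Gen 2: crossing 1x3. Both 1&5? no. Sum: 0
Gen 3: crossing 3x1. Both 1&5? no. Sum: 0
Gen 4: crossing 4x5. Both 1&5? no. Sum: 0
Gen 5: crossing 2x1. Both 1&5? no. Sum: 0
Gen 6: crossing 3x5. Both 1&5? no. Sum: 0
Gen 7: crossing 2x5. Both 1&5? no. Sum: 0
Gen 8: crossing 2x3. Both 1&5? no. Sum: 0
Gen 9: crossing 5x3. Both 1&5? no. Sum: 0
Gen 10: crossing 2x4. Both 1&5? no. Sum: 0
Gen 11: crossing 3x5. Both 1&5? no. Sum: 0
Gen 12: 1 over 5. Both 1&5? yes. Contrib: +1. Sum: 1
Gen 13: crossing 3x4. Both 1&5? no. Sum: 1
Gen 14: crossing 1x4. Both 1&5? no. Sum: 1

Answer: 1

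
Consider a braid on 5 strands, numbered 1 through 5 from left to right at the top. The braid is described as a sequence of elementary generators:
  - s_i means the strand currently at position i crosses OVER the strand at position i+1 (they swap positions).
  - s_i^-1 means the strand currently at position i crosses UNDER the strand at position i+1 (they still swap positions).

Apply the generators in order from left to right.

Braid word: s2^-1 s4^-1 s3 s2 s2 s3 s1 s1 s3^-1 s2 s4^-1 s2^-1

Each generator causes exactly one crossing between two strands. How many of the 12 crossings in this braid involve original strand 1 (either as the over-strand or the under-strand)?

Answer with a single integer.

Answer: 2

Derivation:
Gen 1: crossing 2x3. Involves strand 1? no. Count so far: 0
Gen 2: crossing 4x5. Involves strand 1? no. Count so far: 0
Gen 3: crossing 2x5. Involves strand 1? no. Count so far: 0
Gen 4: crossing 3x5. Involves strand 1? no. Count so far: 0
Gen 5: crossing 5x3. Involves strand 1? no. Count so far: 0
Gen 6: crossing 5x2. Involves strand 1? no. Count so far: 0
Gen 7: crossing 1x3. Involves strand 1? yes. Count so far: 1
Gen 8: crossing 3x1. Involves strand 1? yes. Count so far: 2
Gen 9: crossing 2x5. Involves strand 1? no. Count so far: 2
Gen 10: crossing 3x5. Involves strand 1? no. Count so far: 2
Gen 11: crossing 2x4. Involves strand 1? no. Count so far: 2
Gen 12: crossing 5x3. Involves strand 1? no. Count so far: 2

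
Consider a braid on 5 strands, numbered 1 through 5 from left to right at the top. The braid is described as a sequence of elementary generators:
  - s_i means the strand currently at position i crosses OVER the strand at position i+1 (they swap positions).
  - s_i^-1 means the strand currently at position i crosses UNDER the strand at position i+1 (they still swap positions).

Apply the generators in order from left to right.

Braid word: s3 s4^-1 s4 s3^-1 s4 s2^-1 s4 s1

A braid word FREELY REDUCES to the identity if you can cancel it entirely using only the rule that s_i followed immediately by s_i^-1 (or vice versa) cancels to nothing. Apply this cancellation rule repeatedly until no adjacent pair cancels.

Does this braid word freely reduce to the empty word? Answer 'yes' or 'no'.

Gen 1 (s3): push. Stack: [s3]
Gen 2 (s4^-1): push. Stack: [s3 s4^-1]
Gen 3 (s4): cancels prior s4^-1. Stack: [s3]
Gen 4 (s3^-1): cancels prior s3. Stack: []
Gen 5 (s4): push. Stack: [s4]
Gen 6 (s2^-1): push. Stack: [s4 s2^-1]
Gen 7 (s4): push. Stack: [s4 s2^-1 s4]
Gen 8 (s1): push. Stack: [s4 s2^-1 s4 s1]
Reduced word: s4 s2^-1 s4 s1

Answer: no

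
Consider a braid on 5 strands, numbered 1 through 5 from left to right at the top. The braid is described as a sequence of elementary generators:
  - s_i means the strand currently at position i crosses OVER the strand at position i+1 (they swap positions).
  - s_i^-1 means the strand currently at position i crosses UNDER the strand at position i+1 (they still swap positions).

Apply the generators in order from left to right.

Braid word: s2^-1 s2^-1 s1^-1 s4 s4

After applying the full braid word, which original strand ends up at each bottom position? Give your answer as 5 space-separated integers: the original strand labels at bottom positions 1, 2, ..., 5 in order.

Gen 1 (s2^-1): strand 2 crosses under strand 3. Perm now: [1 3 2 4 5]
Gen 2 (s2^-1): strand 3 crosses under strand 2. Perm now: [1 2 3 4 5]
Gen 3 (s1^-1): strand 1 crosses under strand 2. Perm now: [2 1 3 4 5]
Gen 4 (s4): strand 4 crosses over strand 5. Perm now: [2 1 3 5 4]
Gen 5 (s4): strand 5 crosses over strand 4. Perm now: [2 1 3 4 5]

Answer: 2 1 3 4 5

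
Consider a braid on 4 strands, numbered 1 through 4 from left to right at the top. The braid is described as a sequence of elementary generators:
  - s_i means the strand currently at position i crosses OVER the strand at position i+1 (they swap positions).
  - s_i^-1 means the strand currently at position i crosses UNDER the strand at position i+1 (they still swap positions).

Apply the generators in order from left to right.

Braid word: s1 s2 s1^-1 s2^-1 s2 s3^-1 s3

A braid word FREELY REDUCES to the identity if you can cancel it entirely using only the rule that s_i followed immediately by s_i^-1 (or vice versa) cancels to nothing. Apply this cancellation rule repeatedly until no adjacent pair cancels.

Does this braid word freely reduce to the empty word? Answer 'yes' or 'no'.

Gen 1 (s1): push. Stack: [s1]
Gen 2 (s2): push. Stack: [s1 s2]
Gen 3 (s1^-1): push. Stack: [s1 s2 s1^-1]
Gen 4 (s2^-1): push. Stack: [s1 s2 s1^-1 s2^-1]
Gen 5 (s2): cancels prior s2^-1. Stack: [s1 s2 s1^-1]
Gen 6 (s3^-1): push. Stack: [s1 s2 s1^-1 s3^-1]
Gen 7 (s3): cancels prior s3^-1. Stack: [s1 s2 s1^-1]
Reduced word: s1 s2 s1^-1

Answer: no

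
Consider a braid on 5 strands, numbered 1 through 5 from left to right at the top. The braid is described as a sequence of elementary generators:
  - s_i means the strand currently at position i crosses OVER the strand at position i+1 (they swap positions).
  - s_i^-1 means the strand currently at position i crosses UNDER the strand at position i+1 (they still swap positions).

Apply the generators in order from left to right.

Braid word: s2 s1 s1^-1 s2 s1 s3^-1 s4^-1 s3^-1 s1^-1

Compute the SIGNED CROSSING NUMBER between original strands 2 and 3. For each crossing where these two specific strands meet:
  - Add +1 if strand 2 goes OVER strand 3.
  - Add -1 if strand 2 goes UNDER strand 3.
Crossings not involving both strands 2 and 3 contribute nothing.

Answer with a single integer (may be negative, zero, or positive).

Answer: 0

Derivation:
Gen 1: 2 over 3. Both 2&3? yes. Contrib: +1. Sum: 1
Gen 2: crossing 1x3. Both 2&3? no. Sum: 1
Gen 3: crossing 3x1. Both 2&3? no. Sum: 1
Gen 4: 3 over 2. Both 2&3? yes. Contrib: -1. Sum: 0
Gen 5: crossing 1x2. Both 2&3? no. Sum: 0
Gen 6: crossing 3x4. Both 2&3? no. Sum: 0
Gen 7: crossing 3x5. Both 2&3? no. Sum: 0
Gen 8: crossing 4x5. Both 2&3? no. Sum: 0
Gen 9: crossing 2x1. Both 2&3? no. Sum: 0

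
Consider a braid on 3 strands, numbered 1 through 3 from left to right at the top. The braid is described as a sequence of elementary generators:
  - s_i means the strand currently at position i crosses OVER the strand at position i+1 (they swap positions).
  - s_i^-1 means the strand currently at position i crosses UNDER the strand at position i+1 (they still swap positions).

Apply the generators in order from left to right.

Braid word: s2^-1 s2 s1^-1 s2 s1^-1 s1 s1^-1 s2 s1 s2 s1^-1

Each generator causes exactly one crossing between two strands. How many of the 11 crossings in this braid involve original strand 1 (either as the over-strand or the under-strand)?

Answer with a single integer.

Answer: 5

Derivation:
Gen 1: crossing 2x3. Involves strand 1? no. Count so far: 0
Gen 2: crossing 3x2. Involves strand 1? no. Count so far: 0
Gen 3: crossing 1x2. Involves strand 1? yes. Count so far: 1
Gen 4: crossing 1x3. Involves strand 1? yes. Count so far: 2
Gen 5: crossing 2x3. Involves strand 1? no. Count so far: 2
Gen 6: crossing 3x2. Involves strand 1? no. Count so far: 2
Gen 7: crossing 2x3. Involves strand 1? no. Count so far: 2
Gen 8: crossing 2x1. Involves strand 1? yes. Count so far: 3
Gen 9: crossing 3x1. Involves strand 1? yes. Count so far: 4
Gen 10: crossing 3x2. Involves strand 1? no. Count so far: 4
Gen 11: crossing 1x2. Involves strand 1? yes. Count so far: 5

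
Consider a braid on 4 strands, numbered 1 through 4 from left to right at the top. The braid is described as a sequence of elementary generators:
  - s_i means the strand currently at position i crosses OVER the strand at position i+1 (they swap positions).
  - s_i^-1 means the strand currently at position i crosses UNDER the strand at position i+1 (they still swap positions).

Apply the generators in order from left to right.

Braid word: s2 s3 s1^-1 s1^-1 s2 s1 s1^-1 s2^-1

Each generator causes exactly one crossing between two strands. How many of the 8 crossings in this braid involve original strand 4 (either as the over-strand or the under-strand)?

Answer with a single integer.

Gen 1: crossing 2x3. Involves strand 4? no. Count so far: 0
Gen 2: crossing 2x4. Involves strand 4? yes. Count so far: 1
Gen 3: crossing 1x3. Involves strand 4? no. Count so far: 1
Gen 4: crossing 3x1. Involves strand 4? no. Count so far: 1
Gen 5: crossing 3x4. Involves strand 4? yes. Count so far: 2
Gen 6: crossing 1x4. Involves strand 4? yes. Count so far: 3
Gen 7: crossing 4x1. Involves strand 4? yes. Count so far: 4
Gen 8: crossing 4x3. Involves strand 4? yes. Count so far: 5

Answer: 5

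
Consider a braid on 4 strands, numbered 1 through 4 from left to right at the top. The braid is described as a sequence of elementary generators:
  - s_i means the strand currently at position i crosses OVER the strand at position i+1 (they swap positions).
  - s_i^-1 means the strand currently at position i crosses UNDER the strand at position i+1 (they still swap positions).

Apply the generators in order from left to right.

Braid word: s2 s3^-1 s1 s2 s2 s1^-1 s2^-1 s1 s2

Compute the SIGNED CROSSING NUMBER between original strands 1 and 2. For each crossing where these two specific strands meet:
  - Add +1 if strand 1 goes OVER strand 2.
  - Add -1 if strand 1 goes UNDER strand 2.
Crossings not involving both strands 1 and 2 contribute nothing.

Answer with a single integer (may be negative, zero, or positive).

Answer: 0

Derivation:
Gen 1: crossing 2x3. Both 1&2? no. Sum: 0
Gen 2: crossing 2x4. Both 1&2? no. Sum: 0
Gen 3: crossing 1x3. Both 1&2? no. Sum: 0
Gen 4: crossing 1x4. Both 1&2? no. Sum: 0
Gen 5: crossing 4x1. Both 1&2? no. Sum: 0
Gen 6: crossing 3x1. Both 1&2? no. Sum: 0
Gen 7: crossing 3x4. Both 1&2? no. Sum: 0
Gen 8: crossing 1x4. Both 1&2? no. Sum: 0
Gen 9: crossing 1x3. Both 1&2? no. Sum: 0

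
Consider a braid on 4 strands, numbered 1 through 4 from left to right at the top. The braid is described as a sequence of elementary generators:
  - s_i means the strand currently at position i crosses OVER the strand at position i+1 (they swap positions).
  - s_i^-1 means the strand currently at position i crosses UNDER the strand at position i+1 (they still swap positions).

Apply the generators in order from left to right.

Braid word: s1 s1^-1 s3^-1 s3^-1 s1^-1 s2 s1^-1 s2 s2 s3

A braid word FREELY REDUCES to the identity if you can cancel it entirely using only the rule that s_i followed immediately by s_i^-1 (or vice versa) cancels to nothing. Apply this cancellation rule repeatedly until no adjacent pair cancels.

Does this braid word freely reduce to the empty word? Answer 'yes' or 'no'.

Answer: no

Derivation:
Gen 1 (s1): push. Stack: [s1]
Gen 2 (s1^-1): cancels prior s1. Stack: []
Gen 3 (s3^-1): push. Stack: [s3^-1]
Gen 4 (s3^-1): push. Stack: [s3^-1 s3^-1]
Gen 5 (s1^-1): push. Stack: [s3^-1 s3^-1 s1^-1]
Gen 6 (s2): push. Stack: [s3^-1 s3^-1 s1^-1 s2]
Gen 7 (s1^-1): push. Stack: [s3^-1 s3^-1 s1^-1 s2 s1^-1]
Gen 8 (s2): push. Stack: [s3^-1 s3^-1 s1^-1 s2 s1^-1 s2]
Gen 9 (s2): push. Stack: [s3^-1 s3^-1 s1^-1 s2 s1^-1 s2 s2]
Gen 10 (s3): push. Stack: [s3^-1 s3^-1 s1^-1 s2 s1^-1 s2 s2 s3]
Reduced word: s3^-1 s3^-1 s1^-1 s2 s1^-1 s2 s2 s3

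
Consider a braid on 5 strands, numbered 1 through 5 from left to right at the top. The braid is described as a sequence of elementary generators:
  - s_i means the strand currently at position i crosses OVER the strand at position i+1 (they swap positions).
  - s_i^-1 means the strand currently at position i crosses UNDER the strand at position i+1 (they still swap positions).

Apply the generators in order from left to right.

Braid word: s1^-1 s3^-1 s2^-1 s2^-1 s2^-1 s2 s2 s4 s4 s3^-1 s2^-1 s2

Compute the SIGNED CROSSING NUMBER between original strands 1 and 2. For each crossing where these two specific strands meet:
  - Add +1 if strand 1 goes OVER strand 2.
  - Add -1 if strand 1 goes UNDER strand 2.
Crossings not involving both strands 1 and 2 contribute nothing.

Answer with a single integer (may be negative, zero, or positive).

Answer: -1

Derivation:
Gen 1: 1 under 2. Both 1&2? yes. Contrib: -1. Sum: -1
Gen 2: crossing 3x4. Both 1&2? no. Sum: -1
Gen 3: crossing 1x4. Both 1&2? no. Sum: -1
Gen 4: crossing 4x1. Both 1&2? no. Sum: -1
Gen 5: crossing 1x4. Both 1&2? no. Sum: -1
Gen 6: crossing 4x1. Both 1&2? no. Sum: -1
Gen 7: crossing 1x4. Both 1&2? no. Sum: -1
Gen 8: crossing 3x5. Both 1&2? no. Sum: -1
Gen 9: crossing 5x3. Both 1&2? no. Sum: -1
Gen 10: crossing 1x3. Both 1&2? no. Sum: -1
Gen 11: crossing 4x3. Both 1&2? no. Sum: -1
Gen 12: crossing 3x4. Both 1&2? no. Sum: -1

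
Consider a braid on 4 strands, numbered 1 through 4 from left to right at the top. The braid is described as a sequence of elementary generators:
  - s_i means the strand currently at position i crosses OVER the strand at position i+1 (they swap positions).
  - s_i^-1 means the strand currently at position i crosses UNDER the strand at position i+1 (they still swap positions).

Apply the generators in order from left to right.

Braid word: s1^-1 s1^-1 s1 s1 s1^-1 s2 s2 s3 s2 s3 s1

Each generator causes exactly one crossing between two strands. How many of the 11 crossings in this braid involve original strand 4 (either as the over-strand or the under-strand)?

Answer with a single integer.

Answer: 3

Derivation:
Gen 1: crossing 1x2. Involves strand 4? no. Count so far: 0
Gen 2: crossing 2x1. Involves strand 4? no. Count so far: 0
Gen 3: crossing 1x2. Involves strand 4? no. Count so far: 0
Gen 4: crossing 2x1. Involves strand 4? no. Count so far: 0
Gen 5: crossing 1x2. Involves strand 4? no. Count so far: 0
Gen 6: crossing 1x3. Involves strand 4? no. Count so far: 0
Gen 7: crossing 3x1. Involves strand 4? no. Count so far: 0
Gen 8: crossing 3x4. Involves strand 4? yes. Count so far: 1
Gen 9: crossing 1x4. Involves strand 4? yes. Count so far: 2
Gen 10: crossing 1x3. Involves strand 4? no. Count so far: 2
Gen 11: crossing 2x4. Involves strand 4? yes. Count so far: 3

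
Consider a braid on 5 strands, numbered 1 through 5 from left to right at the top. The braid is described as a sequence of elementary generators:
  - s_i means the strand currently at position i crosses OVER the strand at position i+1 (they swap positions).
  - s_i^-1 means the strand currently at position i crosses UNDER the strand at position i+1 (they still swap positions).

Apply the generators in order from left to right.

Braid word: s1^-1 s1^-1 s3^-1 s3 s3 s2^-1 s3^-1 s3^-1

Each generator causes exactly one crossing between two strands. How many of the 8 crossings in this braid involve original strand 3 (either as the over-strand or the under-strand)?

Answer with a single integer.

Gen 1: crossing 1x2. Involves strand 3? no. Count so far: 0
Gen 2: crossing 2x1. Involves strand 3? no. Count so far: 0
Gen 3: crossing 3x4. Involves strand 3? yes. Count so far: 1
Gen 4: crossing 4x3. Involves strand 3? yes. Count so far: 2
Gen 5: crossing 3x4. Involves strand 3? yes. Count so far: 3
Gen 6: crossing 2x4. Involves strand 3? no. Count so far: 3
Gen 7: crossing 2x3. Involves strand 3? yes. Count so far: 4
Gen 8: crossing 3x2. Involves strand 3? yes. Count so far: 5

Answer: 5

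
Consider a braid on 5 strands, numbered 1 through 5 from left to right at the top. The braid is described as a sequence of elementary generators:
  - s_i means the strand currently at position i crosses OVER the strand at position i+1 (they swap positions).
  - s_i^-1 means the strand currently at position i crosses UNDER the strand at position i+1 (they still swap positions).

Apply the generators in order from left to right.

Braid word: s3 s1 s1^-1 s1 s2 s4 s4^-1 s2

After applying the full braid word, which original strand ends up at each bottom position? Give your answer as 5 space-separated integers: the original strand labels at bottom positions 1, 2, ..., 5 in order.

Answer: 2 1 4 3 5

Derivation:
Gen 1 (s3): strand 3 crosses over strand 4. Perm now: [1 2 4 3 5]
Gen 2 (s1): strand 1 crosses over strand 2. Perm now: [2 1 4 3 5]
Gen 3 (s1^-1): strand 2 crosses under strand 1. Perm now: [1 2 4 3 5]
Gen 4 (s1): strand 1 crosses over strand 2. Perm now: [2 1 4 3 5]
Gen 5 (s2): strand 1 crosses over strand 4. Perm now: [2 4 1 3 5]
Gen 6 (s4): strand 3 crosses over strand 5. Perm now: [2 4 1 5 3]
Gen 7 (s4^-1): strand 5 crosses under strand 3. Perm now: [2 4 1 3 5]
Gen 8 (s2): strand 4 crosses over strand 1. Perm now: [2 1 4 3 5]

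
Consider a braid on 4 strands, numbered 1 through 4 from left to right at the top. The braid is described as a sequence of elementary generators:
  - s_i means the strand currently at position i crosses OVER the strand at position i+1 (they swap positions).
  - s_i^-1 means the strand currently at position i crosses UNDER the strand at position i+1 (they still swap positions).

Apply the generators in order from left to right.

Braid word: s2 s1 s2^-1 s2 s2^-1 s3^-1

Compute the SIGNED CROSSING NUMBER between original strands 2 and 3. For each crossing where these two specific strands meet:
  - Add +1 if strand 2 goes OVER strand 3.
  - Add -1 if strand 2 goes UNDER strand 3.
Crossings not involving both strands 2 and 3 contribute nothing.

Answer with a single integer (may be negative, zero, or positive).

Gen 1: 2 over 3. Both 2&3? yes. Contrib: +1. Sum: 1
Gen 2: crossing 1x3. Both 2&3? no. Sum: 1
Gen 3: crossing 1x2. Both 2&3? no. Sum: 1
Gen 4: crossing 2x1. Both 2&3? no. Sum: 1
Gen 5: crossing 1x2. Both 2&3? no. Sum: 1
Gen 6: crossing 1x4. Both 2&3? no. Sum: 1

Answer: 1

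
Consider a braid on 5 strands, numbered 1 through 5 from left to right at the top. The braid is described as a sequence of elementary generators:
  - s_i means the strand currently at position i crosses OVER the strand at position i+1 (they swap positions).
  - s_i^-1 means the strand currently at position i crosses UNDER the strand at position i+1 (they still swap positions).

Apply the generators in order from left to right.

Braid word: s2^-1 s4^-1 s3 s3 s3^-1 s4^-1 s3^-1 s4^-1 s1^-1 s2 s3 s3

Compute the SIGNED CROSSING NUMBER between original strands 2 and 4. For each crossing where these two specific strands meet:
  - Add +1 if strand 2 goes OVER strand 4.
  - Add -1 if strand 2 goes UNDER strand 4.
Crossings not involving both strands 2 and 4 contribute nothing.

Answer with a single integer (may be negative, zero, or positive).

Answer: -1

Derivation:
Gen 1: crossing 2x3. Both 2&4? no. Sum: 0
Gen 2: crossing 4x5. Both 2&4? no. Sum: 0
Gen 3: crossing 2x5. Both 2&4? no. Sum: 0
Gen 4: crossing 5x2. Both 2&4? no. Sum: 0
Gen 5: crossing 2x5. Both 2&4? no. Sum: 0
Gen 6: 2 under 4. Both 2&4? yes. Contrib: -1. Sum: -1
Gen 7: crossing 5x4. Both 2&4? no. Sum: -1
Gen 8: crossing 5x2. Both 2&4? no. Sum: -1
Gen 9: crossing 1x3. Both 2&4? no. Sum: -1
Gen 10: crossing 1x4. Both 2&4? no. Sum: -1
Gen 11: crossing 1x2. Both 2&4? no. Sum: -1
Gen 12: crossing 2x1. Both 2&4? no. Sum: -1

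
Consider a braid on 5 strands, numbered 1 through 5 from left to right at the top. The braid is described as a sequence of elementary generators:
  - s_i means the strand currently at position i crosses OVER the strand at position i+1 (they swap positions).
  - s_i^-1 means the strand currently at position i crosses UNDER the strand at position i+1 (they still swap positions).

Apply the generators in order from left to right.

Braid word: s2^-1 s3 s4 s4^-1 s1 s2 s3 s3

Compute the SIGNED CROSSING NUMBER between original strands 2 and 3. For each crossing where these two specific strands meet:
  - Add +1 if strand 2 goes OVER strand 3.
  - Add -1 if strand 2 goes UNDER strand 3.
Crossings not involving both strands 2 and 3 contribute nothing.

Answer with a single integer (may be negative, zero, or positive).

Gen 1: 2 under 3. Both 2&3? yes. Contrib: -1. Sum: -1
Gen 2: crossing 2x4. Both 2&3? no. Sum: -1
Gen 3: crossing 2x5. Both 2&3? no. Sum: -1
Gen 4: crossing 5x2. Both 2&3? no. Sum: -1
Gen 5: crossing 1x3. Both 2&3? no. Sum: -1
Gen 6: crossing 1x4. Both 2&3? no. Sum: -1
Gen 7: crossing 1x2. Both 2&3? no. Sum: -1
Gen 8: crossing 2x1. Both 2&3? no. Sum: -1

Answer: -1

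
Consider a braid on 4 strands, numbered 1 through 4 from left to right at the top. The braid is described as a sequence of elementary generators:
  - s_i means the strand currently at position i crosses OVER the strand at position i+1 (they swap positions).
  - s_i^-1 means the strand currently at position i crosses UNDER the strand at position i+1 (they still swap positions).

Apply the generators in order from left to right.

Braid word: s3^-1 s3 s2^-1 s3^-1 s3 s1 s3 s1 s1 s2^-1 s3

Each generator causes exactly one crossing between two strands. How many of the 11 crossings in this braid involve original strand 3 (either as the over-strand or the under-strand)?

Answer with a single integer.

Answer: 6

Derivation:
Gen 1: crossing 3x4. Involves strand 3? yes. Count so far: 1
Gen 2: crossing 4x3. Involves strand 3? yes. Count so far: 2
Gen 3: crossing 2x3. Involves strand 3? yes. Count so far: 3
Gen 4: crossing 2x4. Involves strand 3? no. Count so far: 3
Gen 5: crossing 4x2. Involves strand 3? no. Count so far: 3
Gen 6: crossing 1x3. Involves strand 3? yes. Count so far: 4
Gen 7: crossing 2x4. Involves strand 3? no. Count so far: 4
Gen 8: crossing 3x1. Involves strand 3? yes. Count so far: 5
Gen 9: crossing 1x3. Involves strand 3? yes. Count so far: 6
Gen 10: crossing 1x4. Involves strand 3? no. Count so far: 6
Gen 11: crossing 1x2. Involves strand 3? no. Count so far: 6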